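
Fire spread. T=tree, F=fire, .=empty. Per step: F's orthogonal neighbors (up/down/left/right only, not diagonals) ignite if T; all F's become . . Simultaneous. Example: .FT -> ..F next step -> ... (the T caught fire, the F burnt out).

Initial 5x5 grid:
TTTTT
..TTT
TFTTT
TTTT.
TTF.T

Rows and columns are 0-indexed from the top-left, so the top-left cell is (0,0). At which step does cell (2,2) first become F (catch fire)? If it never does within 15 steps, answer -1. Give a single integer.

Step 1: cell (2,2)='F' (+5 fires, +2 burnt)
  -> target ignites at step 1
Step 2: cell (2,2)='.' (+5 fires, +5 burnt)
Step 3: cell (2,2)='.' (+3 fires, +5 burnt)
Step 4: cell (2,2)='.' (+3 fires, +3 burnt)
Step 5: cell (2,2)='.' (+2 fires, +3 burnt)
Step 6: cell (2,2)='.' (+0 fires, +2 burnt)
  fire out at step 6

1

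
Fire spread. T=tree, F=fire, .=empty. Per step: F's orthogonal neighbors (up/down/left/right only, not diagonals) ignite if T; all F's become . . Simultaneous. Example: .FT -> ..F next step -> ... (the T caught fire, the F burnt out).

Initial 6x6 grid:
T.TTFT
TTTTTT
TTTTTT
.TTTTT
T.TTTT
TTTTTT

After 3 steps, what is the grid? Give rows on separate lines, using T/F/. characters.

Step 1: 3 trees catch fire, 1 burn out
  T.TF.F
  TTTTFT
  TTTTTT
  .TTTTT
  T.TTTT
  TTTTTT
Step 2: 4 trees catch fire, 3 burn out
  T.F...
  TTTF.F
  TTTTFT
  .TTTTT
  T.TTTT
  TTTTTT
Step 3: 4 trees catch fire, 4 burn out
  T.....
  TTF...
  TTTF.F
  .TTTFT
  T.TTTT
  TTTTTT

T.....
TTF...
TTTF.F
.TTTFT
T.TTTT
TTTTTT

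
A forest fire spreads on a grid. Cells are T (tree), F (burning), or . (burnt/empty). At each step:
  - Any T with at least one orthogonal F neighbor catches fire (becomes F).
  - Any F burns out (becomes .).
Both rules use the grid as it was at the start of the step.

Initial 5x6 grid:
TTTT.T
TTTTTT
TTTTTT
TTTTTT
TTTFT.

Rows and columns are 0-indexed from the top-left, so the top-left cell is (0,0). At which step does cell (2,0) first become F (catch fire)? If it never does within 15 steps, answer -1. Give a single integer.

Step 1: cell (2,0)='T' (+3 fires, +1 burnt)
Step 2: cell (2,0)='T' (+4 fires, +3 burnt)
Step 3: cell (2,0)='T' (+6 fires, +4 burnt)
Step 4: cell (2,0)='T' (+6 fires, +6 burnt)
Step 5: cell (2,0)='F' (+4 fires, +6 burnt)
  -> target ignites at step 5
Step 6: cell (2,0)='.' (+3 fires, +4 burnt)
Step 7: cell (2,0)='.' (+1 fires, +3 burnt)
Step 8: cell (2,0)='.' (+0 fires, +1 burnt)
  fire out at step 8

5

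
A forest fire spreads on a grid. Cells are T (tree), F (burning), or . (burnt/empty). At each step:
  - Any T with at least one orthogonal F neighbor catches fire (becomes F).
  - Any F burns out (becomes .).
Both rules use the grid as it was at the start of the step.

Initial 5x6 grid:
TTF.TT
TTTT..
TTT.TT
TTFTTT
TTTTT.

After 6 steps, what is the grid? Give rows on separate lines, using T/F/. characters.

Step 1: 6 trees catch fire, 2 burn out
  TF..TT
  TTFT..
  TTF.TT
  TF.FTT
  TTFTT.
Step 2: 8 trees catch fire, 6 burn out
  F...TT
  TF.F..
  TF..TT
  F...FT
  TF.FT.
Step 3: 6 trees catch fire, 8 burn out
  ....TT
  F.....
  F...FT
  .....F
  F...F.
Step 4: 1 trees catch fire, 6 burn out
  ....TT
  ......
  .....F
  ......
  ......
Step 5: 0 trees catch fire, 1 burn out
  ....TT
  ......
  ......
  ......
  ......
Step 6: 0 trees catch fire, 0 burn out
  ....TT
  ......
  ......
  ......
  ......

....TT
......
......
......
......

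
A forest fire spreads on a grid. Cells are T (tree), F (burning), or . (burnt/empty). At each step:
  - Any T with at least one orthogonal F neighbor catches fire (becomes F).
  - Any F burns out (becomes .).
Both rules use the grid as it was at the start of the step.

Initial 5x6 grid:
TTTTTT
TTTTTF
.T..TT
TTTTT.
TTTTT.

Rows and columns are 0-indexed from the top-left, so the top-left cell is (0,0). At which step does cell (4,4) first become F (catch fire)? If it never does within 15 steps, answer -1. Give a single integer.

Step 1: cell (4,4)='T' (+3 fires, +1 burnt)
Step 2: cell (4,4)='T' (+3 fires, +3 burnt)
Step 3: cell (4,4)='T' (+3 fires, +3 burnt)
Step 4: cell (4,4)='F' (+4 fires, +3 burnt)
  -> target ignites at step 4
Step 5: cell (4,4)='.' (+5 fires, +4 burnt)
Step 6: cell (4,4)='.' (+3 fires, +5 burnt)
Step 7: cell (4,4)='.' (+2 fires, +3 burnt)
Step 8: cell (4,4)='.' (+1 fires, +2 burnt)
Step 9: cell (4,4)='.' (+0 fires, +1 burnt)
  fire out at step 9

4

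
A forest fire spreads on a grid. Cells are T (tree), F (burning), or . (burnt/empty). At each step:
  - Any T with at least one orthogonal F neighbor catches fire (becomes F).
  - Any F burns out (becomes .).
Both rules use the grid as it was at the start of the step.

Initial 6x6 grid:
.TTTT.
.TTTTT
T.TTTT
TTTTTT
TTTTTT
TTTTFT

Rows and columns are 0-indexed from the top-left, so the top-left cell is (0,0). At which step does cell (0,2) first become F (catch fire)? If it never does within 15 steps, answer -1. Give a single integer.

Step 1: cell (0,2)='T' (+3 fires, +1 burnt)
Step 2: cell (0,2)='T' (+4 fires, +3 burnt)
Step 3: cell (0,2)='T' (+5 fires, +4 burnt)
Step 4: cell (0,2)='T' (+6 fires, +5 burnt)
Step 5: cell (0,2)='T' (+6 fires, +6 burnt)
Step 6: cell (0,2)='T' (+3 fires, +6 burnt)
Step 7: cell (0,2)='F' (+3 fires, +3 burnt)
  -> target ignites at step 7
Step 8: cell (0,2)='.' (+1 fires, +3 burnt)
Step 9: cell (0,2)='.' (+0 fires, +1 burnt)
  fire out at step 9

7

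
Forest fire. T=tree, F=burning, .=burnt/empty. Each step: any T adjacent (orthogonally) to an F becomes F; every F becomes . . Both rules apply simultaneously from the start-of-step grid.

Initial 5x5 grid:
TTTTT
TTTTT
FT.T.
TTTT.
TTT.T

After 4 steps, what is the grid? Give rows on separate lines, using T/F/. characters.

Step 1: 3 trees catch fire, 1 burn out
  TTTTT
  FTTTT
  .F.T.
  FTTT.
  TTT.T
Step 2: 4 trees catch fire, 3 burn out
  FTTTT
  .FTTT
  ...T.
  .FTT.
  FTT.T
Step 3: 4 trees catch fire, 4 burn out
  .FTTT
  ..FTT
  ...T.
  ..FT.
  .FT.T
Step 4: 4 trees catch fire, 4 burn out
  ..FTT
  ...FT
  ...T.
  ...F.
  ..F.T

..FTT
...FT
...T.
...F.
..F.T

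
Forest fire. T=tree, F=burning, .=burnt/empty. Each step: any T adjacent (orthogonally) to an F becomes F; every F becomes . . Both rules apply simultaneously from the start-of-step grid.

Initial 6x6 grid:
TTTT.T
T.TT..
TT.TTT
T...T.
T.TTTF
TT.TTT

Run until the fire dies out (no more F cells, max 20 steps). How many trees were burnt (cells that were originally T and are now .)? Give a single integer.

Step 1: +2 fires, +1 burnt (F count now 2)
Step 2: +3 fires, +2 burnt (F count now 3)
Step 3: +3 fires, +3 burnt (F count now 3)
Step 4: +2 fires, +3 burnt (F count now 2)
Step 5: +1 fires, +2 burnt (F count now 1)
Step 6: +2 fires, +1 burnt (F count now 2)
Step 7: +1 fires, +2 burnt (F count now 1)
Step 8: +1 fires, +1 burnt (F count now 1)
Step 9: +1 fires, +1 burnt (F count now 1)
Step 10: +1 fires, +1 burnt (F count now 1)
Step 11: +1 fires, +1 burnt (F count now 1)
Step 12: +2 fires, +1 burnt (F count now 2)
Step 13: +1 fires, +2 burnt (F count now 1)
Step 14: +1 fires, +1 burnt (F count now 1)
Step 15: +1 fires, +1 burnt (F count now 1)
Step 16: +0 fires, +1 burnt (F count now 0)
Fire out after step 16
Initially T: 24, now '.': 35
Total burnt (originally-T cells now '.'): 23

Answer: 23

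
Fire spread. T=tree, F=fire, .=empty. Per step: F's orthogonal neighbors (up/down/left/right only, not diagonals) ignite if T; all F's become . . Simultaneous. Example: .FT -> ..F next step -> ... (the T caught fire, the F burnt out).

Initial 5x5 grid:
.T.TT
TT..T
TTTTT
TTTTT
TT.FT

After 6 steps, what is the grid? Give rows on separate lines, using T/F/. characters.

Step 1: 2 trees catch fire, 1 burn out
  .T.TT
  TT..T
  TTTTT
  TTTFT
  TT..F
Step 2: 3 trees catch fire, 2 burn out
  .T.TT
  TT..T
  TTTFT
  TTF.F
  TT...
Step 3: 3 trees catch fire, 3 burn out
  .T.TT
  TT..T
  TTF.F
  TF...
  TT...
Step 4: 4 trees catch fire, 3 burn out
  .T.TT
  TT..F
  TF...
  F....
  TF...
Step 5: 4 trees catch fire, 4 burn out
  .T.TF
  TF...
  F....
  .....
  F....
Step 6: 3 trees catch fire, 4 burn out
  .F.F.
  F....
  .....
  .....
  .....

.F.F.
F....
.....
.....
.....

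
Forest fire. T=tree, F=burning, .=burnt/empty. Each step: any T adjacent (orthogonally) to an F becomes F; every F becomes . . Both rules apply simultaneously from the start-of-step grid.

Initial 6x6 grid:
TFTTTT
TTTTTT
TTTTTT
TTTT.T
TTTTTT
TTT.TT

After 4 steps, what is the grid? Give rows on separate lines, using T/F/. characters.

Step 1: 3 trees catch fire, 1 burn out
  F.FTTT
  TFTTTT
  TTTTTT
  TTTT.T
  TTTTTT
  TTT.TT
Step 2: 4 trees catch fire, 3 burn out
  ...FTT
  F.FTTT
  TFTTTT
  TTTT.T
  TTTTTT
  TTT.TT
Step 3: 5 trees catch fire, 4 burn out
  ....FT
  ...FTT
  F.FTTT
  TFTT.T
  TTTTTT
  TTT.TT
Step 4: 6 trees catch fire, 5 burn out
  .....F
  ....FT
  ...FTT
  F.FT.T
  TFTTTT
  TTT.TT

.....F
....FT
...FTT
F.FT.T
TFTTTT
TTT.TT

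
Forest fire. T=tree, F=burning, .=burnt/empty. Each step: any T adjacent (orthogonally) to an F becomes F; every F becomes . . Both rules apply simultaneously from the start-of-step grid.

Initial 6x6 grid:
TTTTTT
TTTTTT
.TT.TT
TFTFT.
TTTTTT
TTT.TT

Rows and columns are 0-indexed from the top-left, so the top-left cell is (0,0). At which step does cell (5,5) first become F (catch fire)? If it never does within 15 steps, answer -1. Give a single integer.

Step 1: cell (5,5)='T' (+6 fires, +2 burnt)
Step 2: cell (5,5)='T' (+7 fires, +6 burnt)
Step 3: cell (5,5)='T' (+9 fires, +7 burnt)
Step 4: cell (5,5)='F' (+6 fires, +9 burnt)
  -> target ignites at step 4
Step 5: cell (5,5)='.' (+2 fires, +6 burnt)
Step 6: cell (5,5)='.' (+0 fires, +2 burnt)
  fire out at step 6

4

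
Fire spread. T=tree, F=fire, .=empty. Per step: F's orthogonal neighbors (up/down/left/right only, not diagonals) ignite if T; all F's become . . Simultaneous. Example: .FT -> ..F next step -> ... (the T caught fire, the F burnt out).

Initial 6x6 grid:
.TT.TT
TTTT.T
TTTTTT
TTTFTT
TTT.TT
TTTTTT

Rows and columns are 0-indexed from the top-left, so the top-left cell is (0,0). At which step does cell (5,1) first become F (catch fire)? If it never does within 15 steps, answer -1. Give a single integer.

Step 1: cell (5,1)='T' (+3 fires, +1 burnt)
Step 2: cell (5,1)='T' (+7 fires, +3 burnt)
Step 3: cell (5,1)='T' (+8 fires, +7 burnt)
Step 4: cell (5,1)='F' (+8 fires, +8 burnt)
  -> target ignites at step 4
Step 5: cell (5,1)='.' (+4 fires, +8 burnt)
Step 6: cell (5,1)='.' (+1 fires, +4 burnt)
Step 7: cell (5,1)='.' (+0 fires, +1 burnt)
  fire out at step 7

4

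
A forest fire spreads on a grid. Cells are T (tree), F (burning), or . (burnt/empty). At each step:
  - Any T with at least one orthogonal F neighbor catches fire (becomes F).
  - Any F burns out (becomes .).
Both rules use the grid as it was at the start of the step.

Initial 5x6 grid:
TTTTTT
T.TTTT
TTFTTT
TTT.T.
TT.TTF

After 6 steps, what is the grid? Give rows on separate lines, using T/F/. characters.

Step 1: 5 trees catch fire, 2 burn out
  TTTTTT
  T.FTTT
  TF.FTT
  TTF.T.
  TT.TF.
Step 2: 7 trees catch fire, 5 burn out
  TTFTTT
  T..FTT
  F...FT
  TF..F.
  TT.F..
Step 3: 7 trees catch fire, 7 burn out
  TF.FTT
  F...FT
  .....F
  F.....
  TF....
Step 4: 4 trees catch fire, 7 burn out
  F...FT
  .....F
  ......
  ......
  F.....
Step 5: 1 trees catch fire, 4 burn out
  .....F
  ......
  ......
  ......
  ......
Step 6: 0 trees catch fire, 1 burn out
  ......
  ......
  ......
  ......
  ......

......
......
......
......
......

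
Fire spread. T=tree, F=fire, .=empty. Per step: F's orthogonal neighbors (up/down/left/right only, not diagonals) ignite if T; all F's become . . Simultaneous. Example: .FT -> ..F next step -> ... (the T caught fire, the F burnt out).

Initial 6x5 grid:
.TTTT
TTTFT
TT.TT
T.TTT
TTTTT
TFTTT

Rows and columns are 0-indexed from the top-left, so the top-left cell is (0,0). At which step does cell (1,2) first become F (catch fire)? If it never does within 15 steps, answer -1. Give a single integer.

Step 1: cell (1,2)='F' (+7 fires, +2 burnt)
  -> target ignites at step 1
Step 2: cell (1,2)='.' (+8 fires, +7 burnt)
Step 3: cell (1,2)='.' (+8 fires, +8 burnt)
Step 4: cell (1,2)='.' (+2 fires, +8 burnt)
Step 5: cell (1,2)='.' (+0 fires, +2 burnt)
  fire out at step 5

1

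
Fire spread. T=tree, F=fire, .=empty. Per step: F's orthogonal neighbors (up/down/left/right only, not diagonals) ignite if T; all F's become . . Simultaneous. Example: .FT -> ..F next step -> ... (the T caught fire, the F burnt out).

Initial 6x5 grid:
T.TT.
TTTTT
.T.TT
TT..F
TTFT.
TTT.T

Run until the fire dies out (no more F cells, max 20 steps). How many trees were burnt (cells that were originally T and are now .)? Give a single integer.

Step 1: +4 fires, +2 burnt (F count now 4)
Step 2: +5 fires, +4 burnt (F count now 5)
Step 3: +4 fires, +5 burnt (F count now 4)
Step 4: +3 fires, +4 burnt (F count now 3)
Step 5: +2 fires, +3 burnt (F count now 2)
Step 6: +1 fires, +2 burnt (F count now 1)
Step 7: +0 fires, +1 burnt (F count now 0)
Fire out after step 7
Initially T: 20, now '.': 29
Total burnt (originally-T cells now '.'): 19

Answer: 19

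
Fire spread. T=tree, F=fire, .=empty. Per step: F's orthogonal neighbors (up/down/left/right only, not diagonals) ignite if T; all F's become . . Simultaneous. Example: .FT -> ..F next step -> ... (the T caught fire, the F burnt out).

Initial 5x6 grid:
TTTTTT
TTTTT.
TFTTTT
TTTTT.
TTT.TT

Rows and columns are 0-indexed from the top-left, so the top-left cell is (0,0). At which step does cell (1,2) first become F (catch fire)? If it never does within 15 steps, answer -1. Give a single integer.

Step 1: cell (1,2)='T' (+4 fires, +1 burnt)
Step 2: cell (1,2)='F' (+7 fires, +4 burnt)
  -> target ignites at step 2
Step 3: cell (1,2)='.' (+7 fires, +7 burnt)
Step 4: cell (1,2)='.' (+4 fires, +7 burnt)
Step 5: cell (1,2)='.' (+2 fires, +4 burnt)
Step 6: cell (1,2)='.' (+2 fires, +2 burnt)
Step 7: cell (1,2)='.' (+0 fires, +2 burnt)
  fire out at step 7

2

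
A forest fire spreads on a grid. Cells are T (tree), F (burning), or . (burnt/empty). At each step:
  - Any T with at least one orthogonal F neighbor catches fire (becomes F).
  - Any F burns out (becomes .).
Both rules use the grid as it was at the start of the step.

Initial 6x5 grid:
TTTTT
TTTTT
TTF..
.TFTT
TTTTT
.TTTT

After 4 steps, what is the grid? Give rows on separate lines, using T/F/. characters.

Step 1: 5 trees catch fire, 2 burn out
  TTTTT
  TTFTT
  TF...
  .F.FT
  TTFTT
  .TTTT
Step 2: 8 trees catch fire, 5 burn out
  TTFTT
  TF.FT
  F....
  ....F
  TF.FT
  .TFTT
Step 3: 8 trees catch fire, 8 burn out
  TF.FT
  F...F
  .....
  .....
  F...F
  .F.FT
Step 4: 3 trees catch fire, 8 burn out
  F...F
  .....
  .....
  .....
  .....
  ....F

F...F
.....
.....
.....
.....
....F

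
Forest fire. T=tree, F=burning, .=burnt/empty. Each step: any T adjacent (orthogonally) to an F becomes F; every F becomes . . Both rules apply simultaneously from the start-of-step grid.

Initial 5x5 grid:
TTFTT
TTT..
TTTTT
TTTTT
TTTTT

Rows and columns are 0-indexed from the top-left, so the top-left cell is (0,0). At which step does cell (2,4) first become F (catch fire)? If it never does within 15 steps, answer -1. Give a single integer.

Step 1: cell (2,4)='T' (+3 fires, +1 burnt)
Step 2: cell (2,4)='T' (+4 fires, +3 burnt)
Step 3: cell (2,4)='T' (+4 fires, +4 burnt)
Step 4: cell (2,4)='F' (+5 fires, +4 burnt)
  -> target ignites at step 4
Step 5: cell (2,4)='.' (+4 fires, +5 burnt)
Step 6: cell (2,4)='.' (+2 fires, +4 burnt)
Step 7: cell (2,4)='.' (+0 fires, +2 burnt)
  fire out at step 7

4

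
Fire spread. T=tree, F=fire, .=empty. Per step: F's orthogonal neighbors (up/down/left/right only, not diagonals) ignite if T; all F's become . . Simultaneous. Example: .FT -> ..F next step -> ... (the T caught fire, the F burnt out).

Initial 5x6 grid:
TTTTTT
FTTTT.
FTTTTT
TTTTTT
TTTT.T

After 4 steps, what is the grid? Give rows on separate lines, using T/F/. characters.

Step 1: 4 trees catch fire, 2 burn out
  FTTTTT
  .FTTT.
  .FTTTT
  FTTTTT
  TTTT.T
Step 2: 5 trees catch fire, 4 burn out
  .FTTTT
  ..FTT.
  ..FTTT
  .FTTTT
  FTTT.T
Step 3: 5 trees catch fire, 5 burn out
  ..FTTT
  ...FT.
  ...FTT
  ..FTTT
  .FTT.T
Step 4: 5 trees catch fire, 5 burn out
  ...FTT
  ....F.
  ....FT
  ...FTT
  ..FT.T

...FTT
....F.
....FT
...FTT
..FT.T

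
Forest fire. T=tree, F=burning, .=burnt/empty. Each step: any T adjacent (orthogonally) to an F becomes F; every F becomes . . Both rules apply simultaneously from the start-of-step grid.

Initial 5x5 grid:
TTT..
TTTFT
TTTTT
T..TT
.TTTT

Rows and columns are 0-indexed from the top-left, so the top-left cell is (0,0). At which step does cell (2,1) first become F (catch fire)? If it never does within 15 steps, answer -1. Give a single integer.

Step 1: cell (2,1)='T' (+3 fires, +1 burnt)
Step 2: cell (2,1)='T' (+5 fires, +3 burnt)
Step 3: cell (2,1)='F' (+5 fires, +5 burnt)
  -> target ignites at step 3
Step 4: cell (2,1)='.' (+4 fires, +5 burnt)
Step 5: cell (2,1)='.' (+2 fires, +4 burnt)
Step 6: cell (2,1)='.' (+0 fires, +2 burnt)
  fire out at step 6

3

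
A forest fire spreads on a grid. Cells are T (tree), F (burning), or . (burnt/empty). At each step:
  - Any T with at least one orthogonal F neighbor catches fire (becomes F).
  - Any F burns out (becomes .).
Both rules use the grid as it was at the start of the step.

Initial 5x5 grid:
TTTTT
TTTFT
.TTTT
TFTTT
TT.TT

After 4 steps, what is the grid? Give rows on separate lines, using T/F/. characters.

Step 1: 8 trees catch fire, 2 burn out
  TTTFT
  TTF.F
  .FTFT
  F.FTT
  TF.TT
Step 2: 7 trees catch fire, 8 burn out
  TTF.F
  TF...
  ..F.F
  ...FT
  F..TT
Step 3: 4 trees catch fire, 7 burn out
  TF...
  F....
  .....
  ....F
  ...FT
Step 4: 2 trees catch fire, 4 burn out
  F....
  .....
  .....
  .....
  ....F

F....
.....
.....
.....
....F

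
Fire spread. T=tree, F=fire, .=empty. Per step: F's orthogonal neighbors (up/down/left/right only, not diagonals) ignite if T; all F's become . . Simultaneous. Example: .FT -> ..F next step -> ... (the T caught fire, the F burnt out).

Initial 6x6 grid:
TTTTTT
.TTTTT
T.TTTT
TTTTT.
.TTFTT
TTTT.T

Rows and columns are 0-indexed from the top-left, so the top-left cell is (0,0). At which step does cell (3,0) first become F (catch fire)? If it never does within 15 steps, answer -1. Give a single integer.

Step 1: cell (3,0)='T' (+4 fires, +1 burnt)
Step 2: cell (3,0)='T' (+6 fires, +4 burnt)
Step 3: cell (3,0)='T' (+6 fires, +6 burnt)
Step 4: cell (3,0)='F' (+6 fires, +6 burnt)
  -> target ignites at step 4
Step 5: cell (3,0)='.' (+5 fires, +6 burnt)
Step 6: cell (3,0)='.' (+2 fires, +5 burnt)
Step 7: cell (3,0)='.' (+1 fires, +2 burnt)
Step 8: cell (3,0)='.' (+0 fires, +1 burnt)
  fire out at step 8

4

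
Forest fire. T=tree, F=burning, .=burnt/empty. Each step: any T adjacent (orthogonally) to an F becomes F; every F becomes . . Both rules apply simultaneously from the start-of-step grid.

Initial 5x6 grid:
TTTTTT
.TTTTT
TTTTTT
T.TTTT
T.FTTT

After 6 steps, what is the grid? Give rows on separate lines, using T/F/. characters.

Step 1: 2 trees catch fire, 1 burn out
  TTTTTT
  .TTTTT
  TTTTTT
  T.FTTT
  T..FTT
Step 2: 3 trees catch fire, 2 burn out
  TTTTTT
  .TTTTT
  TTFTTT
  T..FTT
  T...FT
Step 3: 5 trees catch fire, 3 burn out
  TTTTTT
  .TFTTT
  TF.FTT
  T...FT
  T....F
Step 4: 6 trees catch fire, 5 burn out
  TTFTTT
  .F.FTT
  F...FT
  T....F
  T.....
Step 5: 5 trees catch fire, 6 burn out
  TF.FTT
  ....FT
  .....F
  F.....
  T.....
Step 6: 4 trees catch fire, 5 burn out
  F...FT
  .....F
  ......
  ......
  F.....

F...FT
.....F
......
......
F.....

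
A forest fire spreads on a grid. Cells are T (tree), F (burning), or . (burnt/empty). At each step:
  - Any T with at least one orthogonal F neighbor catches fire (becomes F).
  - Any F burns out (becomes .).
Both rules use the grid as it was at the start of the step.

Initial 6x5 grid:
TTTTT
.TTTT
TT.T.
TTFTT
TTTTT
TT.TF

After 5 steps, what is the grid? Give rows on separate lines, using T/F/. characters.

Step 1: 5 trees catch fire, 2 burn out
  TTTTT
  .TTTT
  TT.T.
  TF.FT
  TTFTF
  TT.F.
Step 2: 6 trees catch fire, 5 burn out
  TTTTT
  .TTTT
  TF.F.
  F...F
  TF.F.
  TT...
Step 3: 5 trees catch fire, 6 burn out
  TTTTT
  .FTFT
  F....
  .....
  F....
  TF...
Step 4: 5 trees catch fire, 5 burn out
  TFTFT
  ..F.F
  .....
  .....
  .....
  F....
Step 5: 3 trees catch fire, 5 burn out
  F.F.F
  .....
  .....
  .....
  .....
  .....

F.F.F
.....
.....
.....
.....
.....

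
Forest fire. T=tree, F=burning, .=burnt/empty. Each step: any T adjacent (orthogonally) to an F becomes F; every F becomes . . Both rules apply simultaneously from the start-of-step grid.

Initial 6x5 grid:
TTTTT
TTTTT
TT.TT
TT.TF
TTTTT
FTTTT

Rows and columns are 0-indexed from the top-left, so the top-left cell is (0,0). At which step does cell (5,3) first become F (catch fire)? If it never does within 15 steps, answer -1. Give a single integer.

Step 1: cell (5,3)='T' (+5 fires, +2 burnt)
Step 2: cell (5,3)='T' (+7 fires, +5 burnt)
Step 3: cell (5,3)='F' (+6 fires, +7 burnt)
  -> target ignites at step 3
Step 4: cell (5,3)='.' (+4 fires, +6 burnt)
Step 5: cell (5,3)='.' (+3 fires, +4 burnt)
Step 6: cell (5,3)='.' (+1 fires, +3 burnt)
Step 7: cell (5,3)='.' (+0 fires, +1 burnt)
  fire out at step 7

3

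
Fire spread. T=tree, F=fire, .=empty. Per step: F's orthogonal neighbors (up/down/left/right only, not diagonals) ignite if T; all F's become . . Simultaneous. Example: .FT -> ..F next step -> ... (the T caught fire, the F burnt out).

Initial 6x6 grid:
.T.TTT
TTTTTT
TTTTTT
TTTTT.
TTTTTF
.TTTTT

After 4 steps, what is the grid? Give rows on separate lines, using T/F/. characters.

Step 1: 2 trees catch fire, 1 burn out
  .T.TTT
  TTTTTT
  TTTTTT
  TTTTT.
  TTTTF.
  .TTTTF
Step 2: 3 trees catch fire, 2 burn out
  .T.TTT
  TTTTTT
  TTTTTT
  TTTTF.
  TTTF..
  .TTTF.
Step 3: 4 trees catch fire, 3 burn out
  .T.TTT
  TTTTTT
  TTTTFT
  TTTF..
  TTF...
  .TTF..
Step 4: 6 trees catch fire, 4 burn out
  .T.TTT
  TTTTFT
  TTTF.F
  TTF...
  TF....
  .TF...

.T.TTT
TTTTFT
TTTF.F
TTF...
TF....
.TF...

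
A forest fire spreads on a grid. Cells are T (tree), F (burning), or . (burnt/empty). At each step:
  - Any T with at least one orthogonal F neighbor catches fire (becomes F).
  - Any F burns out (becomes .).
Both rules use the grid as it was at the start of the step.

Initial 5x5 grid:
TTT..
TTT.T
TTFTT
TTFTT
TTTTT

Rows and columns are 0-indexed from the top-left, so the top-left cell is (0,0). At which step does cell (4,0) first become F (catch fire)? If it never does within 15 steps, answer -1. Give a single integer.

Step 1: cell (4,0)='T' (+6 fires, +2 burnt)
Step 2: cell (4,0)='T' (+8 fires, +6 burnt)
Step 3: cell (4,0)='F' (+5 fires, +8 burnt)
  -> target ignites at step 3
Step 4: cell (4,0)='.' (+1 fires, +5 burnt)
Step 5: cell (4,0)='.' (+0 fires, +1 burnt)
  fire out at step 5

3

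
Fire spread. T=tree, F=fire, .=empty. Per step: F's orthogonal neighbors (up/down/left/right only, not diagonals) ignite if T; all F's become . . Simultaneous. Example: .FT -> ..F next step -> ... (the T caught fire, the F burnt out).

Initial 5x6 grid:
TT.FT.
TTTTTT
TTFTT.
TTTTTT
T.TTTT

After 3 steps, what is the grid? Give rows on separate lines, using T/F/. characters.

Step 1: 6 trees catch fire, 2 burn out
  TT..F.
  TTFFTT
  TF.FT.
  TTFTTT
  T.TTTT
Step 2: 7 trees catch fire, 6 burn out
  TT....
  TF..FT
  F...F.
  TF.FTT
  T.FTTT
Step 3: 6 trees catch fire, 7 burn out
  TF....
  F....F
  ......
  F...FT
  T..FTT

TF....
F....F
......
F...FT
T..FTT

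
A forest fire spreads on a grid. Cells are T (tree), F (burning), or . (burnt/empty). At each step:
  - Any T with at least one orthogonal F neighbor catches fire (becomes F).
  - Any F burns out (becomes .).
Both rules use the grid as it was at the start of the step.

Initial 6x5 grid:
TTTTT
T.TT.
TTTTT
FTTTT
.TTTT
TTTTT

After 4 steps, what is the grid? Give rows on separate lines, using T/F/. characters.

Step 1: 2 trees catch fire, 1 burn out
  TTTTT
  T.TT.
  FTTTT
  .FTTT
  .TTTT
  TTTTT
Step 2: 4 trees catch fire, 2 burn out
  TTTTT
  F.TT.
  .FTTT
  ..FTT
  .FTTT
  TTTTT
Step 3: 5 trees catch fire, 4 burn out
  FTTTT
  ..TT.
  ..FTT
  ...FT
  ..FTT
  TFTTT
Step 4: 7 trees catch fire, 5 burn out
  .FTTT
  ..FT.
  ...FT
  ....F
  ...FT
  F.FTT

.FTTT
..FT.
...FT
....F
...FT
F.FTT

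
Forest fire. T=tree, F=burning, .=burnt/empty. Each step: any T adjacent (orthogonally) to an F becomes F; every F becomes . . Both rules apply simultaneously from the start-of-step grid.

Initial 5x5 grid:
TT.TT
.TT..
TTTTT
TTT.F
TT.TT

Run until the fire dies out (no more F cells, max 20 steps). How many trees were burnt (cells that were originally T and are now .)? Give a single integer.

Answer: 16

Derivation:
Step 1: +2 fires, +1 burnt (F count now 2)
Step 2: +2 fires, +2 burnt (F count now 2)
Step 3: +1 fires, +2 burnt (F count now 1)
Step 4: +3 fires, +1 burnt (F count now 3)
Step 5: +3 fires, +3 burnt (F count now 3)
Step 6: +3 fires, +3 burnt (F count now 3)
Step 7: +2 fires, +3 burnt (F count now 2)
Step 8: +0 fires, +2 burnt (F count now 0)
Fire out after step 8
Initially T: 18, now '.': 23
Total burnt (originally-T cells now '.'): 16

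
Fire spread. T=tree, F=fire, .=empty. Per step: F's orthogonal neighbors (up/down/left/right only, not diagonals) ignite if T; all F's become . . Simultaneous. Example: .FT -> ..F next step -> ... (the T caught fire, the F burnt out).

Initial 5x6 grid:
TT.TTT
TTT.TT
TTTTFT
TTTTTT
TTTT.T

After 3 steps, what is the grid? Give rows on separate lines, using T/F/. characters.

Step 1: 4 trees catch fire, 1 burn out
  TT.TTT
  TTT.FT
  TTTF.F
  TTTTFT
  TTTT.T
Step 2: 5 trees catch fire, 4 burn out
  TT.TFT
  TTT..F
  TTF...
  TTTF.F
  TTTT.T
Step 3: 7 trees catch fire, 5 burn out
  TT.F.F
  TTF...
  TF....
  TTF...
  TTTF.F

TT.F.F
TTF...
TF....
TTF...
TTTF.F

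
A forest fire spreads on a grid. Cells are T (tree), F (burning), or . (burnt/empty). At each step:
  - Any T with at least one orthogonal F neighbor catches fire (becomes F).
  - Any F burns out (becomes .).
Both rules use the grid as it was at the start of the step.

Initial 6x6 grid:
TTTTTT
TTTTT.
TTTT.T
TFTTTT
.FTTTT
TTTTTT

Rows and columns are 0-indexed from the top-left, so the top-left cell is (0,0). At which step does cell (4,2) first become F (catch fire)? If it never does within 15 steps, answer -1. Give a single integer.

Step 1: cell (4,2)='F' (+5 fires, +2 burnt)
  -> target ignites at step 1
Step 2: cell (4,2)='.' (+7 fires, +5 burnt)
Step 3: cell (4,2)='.' (+7 fires, +7 burnt)
Step 4: cell (4,2)='.' (+6 fires, +7 burnt)
Step 5: cell (4,2)='.' (+4 fires, +6 burnt)
Step 6: cell (4,2)='.' (+1 fires, +4 burnt)
Step 7: cell (4,2)='.' (+1 fires, +1 burnt)
Step 8: cell (4,2)='.' (+0 fires, +1 burnt)
  fire out at step 8

1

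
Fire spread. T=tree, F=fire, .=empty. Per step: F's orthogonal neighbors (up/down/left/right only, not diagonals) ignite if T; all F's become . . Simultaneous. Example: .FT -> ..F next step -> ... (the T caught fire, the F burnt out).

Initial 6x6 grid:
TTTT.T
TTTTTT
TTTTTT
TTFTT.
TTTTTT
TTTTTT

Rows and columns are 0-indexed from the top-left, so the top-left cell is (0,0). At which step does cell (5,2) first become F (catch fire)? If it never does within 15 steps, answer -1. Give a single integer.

Step 1: cell (5,2)='T' (+4 fires, +1 burnt)
Step 2: cell (5,2)='F' (+8 fires, +4 burnt)
  -> target ignites at step 2
Step 3: cell (5,2)='.' (+9 fires, +8 burnt)
Step 4: cell (5,2)='.' (+8 fires, +9 burnt)
Step 5: cell (5,2)='.' (+3 fires, +8 burnt)
Step 6: cell (5,2)='.' (+1 fires, +3 burnt)
Step 7: cell (5,2)='.' (+0 fires, +1 burnt)
  fire out at step 7

2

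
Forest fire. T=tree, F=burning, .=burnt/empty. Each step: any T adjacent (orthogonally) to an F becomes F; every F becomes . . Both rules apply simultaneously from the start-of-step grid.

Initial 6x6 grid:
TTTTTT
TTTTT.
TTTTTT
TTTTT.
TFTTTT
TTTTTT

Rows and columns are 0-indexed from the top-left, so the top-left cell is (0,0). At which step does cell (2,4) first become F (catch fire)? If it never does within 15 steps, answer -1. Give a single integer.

Step 1: cell (2,4)='T' (+4 fires, +1 burnt)
Step 2: cell (2,4)='T' (+6 fires, +4 burnt)
Step 3: cell (2,4)='T' (+6 fires, +6 burnt)
Step 4: cell (2,4)='T' (+7 fires, +6 burnt)
Step 5: cell (2,4)='F' (+5 fires, +7 burnt)
  -> target ignites at step 5
Step 6: cell (2,4)='.' (+3 fires, +5 burnt)
Step 7: cell (2,4)='.' (+1 fires, +3 burnt)
Step 8: cell (2,4)='.' (+1 fires, +1 burnt)
Step 9: cell (2,4)='.' (+0 fires, +1 burnt)
  fire out at step 9

5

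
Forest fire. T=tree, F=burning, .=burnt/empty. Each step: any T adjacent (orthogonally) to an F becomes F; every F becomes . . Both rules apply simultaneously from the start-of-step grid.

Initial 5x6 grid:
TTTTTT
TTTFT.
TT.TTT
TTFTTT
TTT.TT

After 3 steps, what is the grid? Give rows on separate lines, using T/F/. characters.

Step 1: 7 trees catch fire, 2 burn out
  TTTFTT
  TTF.F.
  TT.FTT
  TF.FTT
  TTF.TT
Step 2: 8 trees catch fire, 7 burn out
  TTF.FT
  TF....
  TF..FT
  F...FT
  TF..TT
Step 3: 8 trees catch fire, 8 burn out
  TF...F
  F.....
  F....F
  .....F
  F...FT

TF...F
F.....
F....F
.....F
F...FT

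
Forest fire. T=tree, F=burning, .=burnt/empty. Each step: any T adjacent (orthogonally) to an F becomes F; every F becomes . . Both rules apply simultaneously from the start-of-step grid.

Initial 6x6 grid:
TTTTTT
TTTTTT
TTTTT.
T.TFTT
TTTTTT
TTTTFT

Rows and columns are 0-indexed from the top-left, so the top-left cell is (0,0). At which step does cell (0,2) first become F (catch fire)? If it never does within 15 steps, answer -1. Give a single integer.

Step 1: cell (0,2)='T' (+7 fires, +2 burnt)
Step 2: cell (0,2)='T' (+7 fires, +7 burnt)
Step 3: cell (0,2)='T' (+6 fires, +7 burnt)
Step 4: cell (0,2)='F' (+7 fires, +6 burnt)
  -> target ignites at step 4
Step 5: cell (0,2)='.' (+4 fires, +7 burnt)
Step 6: cell (0,2)='.' (+1 fires, +4 burnt)
Step 7: cell (0,2)='.' (+0 fires, +1 burnt)
  fire out at step 7

4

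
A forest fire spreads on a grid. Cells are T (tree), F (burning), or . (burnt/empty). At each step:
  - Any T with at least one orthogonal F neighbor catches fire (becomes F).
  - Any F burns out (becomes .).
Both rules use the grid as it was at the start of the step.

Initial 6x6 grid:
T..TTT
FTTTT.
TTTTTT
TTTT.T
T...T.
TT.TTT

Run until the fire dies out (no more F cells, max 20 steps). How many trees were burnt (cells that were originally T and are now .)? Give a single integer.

Step 1: +3 fires, +1 burnt (F count now 3)
Step 2: +3 fires, +3 burnt (F count now 3)
Step 3: +4 fires, +3 burnt (F count now 4)
Step 4: +5 fires, +4 burnt (F count now 5)
Step 5: +4 fires, +5 burnt (F count now 4)
Step 6: +2 fires, +4 burnt (F count now 2)
Step 7: +1 fires, +2 burnt (F count now 1)
Step 8: +0 fires, +1 burnt (F count now 0)
Fire out after step 8
Initially T: 26, now '.': 32
Total burnt (originally-T cells now '.'): 22

Answer: 22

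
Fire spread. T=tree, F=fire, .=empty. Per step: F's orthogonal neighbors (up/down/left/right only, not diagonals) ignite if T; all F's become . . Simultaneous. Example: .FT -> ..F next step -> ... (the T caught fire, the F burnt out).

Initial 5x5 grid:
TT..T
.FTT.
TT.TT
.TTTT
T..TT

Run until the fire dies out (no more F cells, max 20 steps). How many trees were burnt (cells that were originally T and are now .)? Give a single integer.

Answer: 14

Derivation:
Step 1: +3 fires, +1 burnt (F count now 3)
Step 2: +4 fires, +3 burnt (F count now 4)
Step 3: +2 fires, +4 burnt (F count now 2)
Step 4: +2 fires, +2 burnt (F count now 2)
Step 5: +2 fires, +2 burnt (F count now 2)
Step 6: +1 fires, +2 burnt (F count now 1)
Step 7: +0 fires, +1 burnt (F count now 0)
Fire out after step 7
Initially T: 16, now '.': 23
Total burnt (originally-T cells now '.'): 14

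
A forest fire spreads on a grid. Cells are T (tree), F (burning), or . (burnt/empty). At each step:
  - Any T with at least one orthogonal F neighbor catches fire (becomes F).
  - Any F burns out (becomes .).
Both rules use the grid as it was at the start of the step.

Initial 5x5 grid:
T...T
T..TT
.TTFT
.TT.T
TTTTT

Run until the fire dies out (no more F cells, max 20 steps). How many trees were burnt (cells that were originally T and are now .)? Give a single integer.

Step 1: +3 fires, +1 burnt (F count now 3)
Step 2: +4 fires, +3 burnt (F count now 4)
Step 3: +4 fires, +4 burnt (F count now 4)
Step 4: +2 fires, +4 burnt (F count now 2)
Step 5: +1 fires, +2 burnt (F count now 1)
Step 6: +0 fires, +1 burnt (F count now 0)
Fire out after step 6
Initially T: 16, now '.': 23
Total burnt (originally-T cells now '.'): 14

Answer: 14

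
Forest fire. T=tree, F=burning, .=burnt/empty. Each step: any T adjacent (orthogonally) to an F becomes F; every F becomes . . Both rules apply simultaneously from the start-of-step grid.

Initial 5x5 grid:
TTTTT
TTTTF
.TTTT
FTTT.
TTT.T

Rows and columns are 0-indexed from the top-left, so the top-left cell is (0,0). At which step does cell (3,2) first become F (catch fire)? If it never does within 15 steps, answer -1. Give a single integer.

Step 1: cell (3,2)='T' (+5 fires, +2 burnt)
Step 2: cell (3,2)='F' (+6 fires, +5 burnt)
  -> target ignites at step 2
Step 3: cell (3,2)='.' (+5 fires, +6 burnt)
Step 4: cell (3,2)='.' (+2 fires, +5 burnt)
Step 5: cell (3,2)='.' (+1 fires, +2 burnt)
Step 6: cell (3,2)='.' (+0 fires, +1 burnt)
  fire out at step 6

2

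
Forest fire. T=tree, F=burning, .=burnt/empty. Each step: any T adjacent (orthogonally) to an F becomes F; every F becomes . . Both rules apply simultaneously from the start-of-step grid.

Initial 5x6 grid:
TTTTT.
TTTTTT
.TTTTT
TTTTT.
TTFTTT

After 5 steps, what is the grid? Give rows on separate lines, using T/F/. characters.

Step 1: 3 trees catch fire, 1 burn out
  TTTTT.
  TTTTTT
  .TTTTT
  TTFTT.
  TF.FTT
Step 2: 5 trees catch fire, 3 burn out
  TTTTT.
  TTTTTT
  .TFTTT
  TF.FT.
  F...FT
Step 3: 6 trees catch fire, 5 burn out
  TTTTT.
  TTFTTT
  .F.FTT
  F...F.
  .....F
Step 4: 4 trees catch fire, 6 burn out
  TTFTT.
  TF.FTT
  ....FT
  ......
  ......
Step 5: 5 trees catch fire, 4 burn out
  TF.FT.
  F...FT
  .....F
  ......
  ......

TF.FT.
F...FT
.....F
......
......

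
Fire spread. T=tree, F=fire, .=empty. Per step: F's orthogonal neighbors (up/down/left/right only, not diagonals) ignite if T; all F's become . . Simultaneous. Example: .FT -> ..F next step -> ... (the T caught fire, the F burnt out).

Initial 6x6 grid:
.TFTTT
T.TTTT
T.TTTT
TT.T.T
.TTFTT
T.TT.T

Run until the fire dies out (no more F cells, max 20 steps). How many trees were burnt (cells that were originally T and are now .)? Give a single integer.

Step 1: +7 fires, +2 burnt (F count now 7)
Step 2: +7 fires, +7 burnt (F count now 7)
Step 3: +6 fires, +7 burnt (F count now 6)
Step 4: +3 fires, +6 burnt (F count now 3)
Step 5: +1 fires, +3 burnt (F count now 1)
Step 6: +1 fires, +1 burnt (F count now 1)
Step 7: +0 fires, +1 burnt (F count now 0)
Fire out after step 7
Initially T: 26, now '.': 35
Total burnt (originally-T cells now '.'): 25

Answer: 25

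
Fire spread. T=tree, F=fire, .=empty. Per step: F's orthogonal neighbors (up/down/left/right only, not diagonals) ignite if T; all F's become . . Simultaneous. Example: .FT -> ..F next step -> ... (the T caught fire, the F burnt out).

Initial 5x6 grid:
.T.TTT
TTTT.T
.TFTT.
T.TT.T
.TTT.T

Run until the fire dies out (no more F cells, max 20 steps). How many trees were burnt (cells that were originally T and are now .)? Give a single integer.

Answer: 17

Derivation:
Step 1: +4 fires, +1 burnt (F count now 4)
Step 2: +5 fires, +4 burnt (F count now 5)
Step 3: +5 fires, +5 burnt (F count now 5)
Step 4: +1 fires, +5 burnt (F count now 1)
Step 5: +1 fires, +1 burnt (F count now 1)
Step 6: +1 fires, +1 burnt (F count now 1)
Step 7: +0 fires, +1 burnt (F count now 0)
Fire out after step 7
Initially T: 20, now '.': 27
Total burnt (originally-T cells now '.'): 17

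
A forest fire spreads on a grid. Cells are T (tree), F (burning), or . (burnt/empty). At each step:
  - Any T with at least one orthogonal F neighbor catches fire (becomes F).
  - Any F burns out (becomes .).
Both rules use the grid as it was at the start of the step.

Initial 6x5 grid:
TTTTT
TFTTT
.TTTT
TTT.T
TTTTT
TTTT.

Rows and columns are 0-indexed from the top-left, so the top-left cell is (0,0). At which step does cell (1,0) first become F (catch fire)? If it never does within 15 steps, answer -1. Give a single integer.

Step 1: cell (1,0)='F' (+4 fires, +1 burnt)
  -> target ignites at step 1
Step 2: cell (1,0)='.' (+5 fires, +4 burnt)
Step 3: cell (1,0)='.' (+6 fires, +5 burnt)
Step 4: cell (1,0)='.' (+5 fires, +6 burnt)
Step 5: cell (1,0)='.' (+4 fires, +5 burnt)
Step 6: cell (1,0)='.' (+2 fires, +4 burnt)
Step 7: cell (1,0)='.' (+0 fires, +2 burnt)
  fire out at step 7

1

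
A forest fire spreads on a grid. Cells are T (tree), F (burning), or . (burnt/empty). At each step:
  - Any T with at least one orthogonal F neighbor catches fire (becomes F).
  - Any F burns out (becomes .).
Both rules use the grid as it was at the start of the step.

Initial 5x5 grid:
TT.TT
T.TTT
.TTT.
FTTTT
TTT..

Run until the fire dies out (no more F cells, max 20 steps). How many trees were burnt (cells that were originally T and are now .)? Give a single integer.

Answer: 15

Derivation:
Step 1: +2 fires, +1 burnt (F count now 2)
Step 2: +3 fires, +2 burnt (F count now 3)
Step 3: +3 fires, +3 burnt (F count now 3)
Step 4: +3 fires, +3 burnt (F count now 3)
Step 5: +1 fires, +3 burnt (F count now 1)
Step 6: +2 fires, +1 burnt (F count now 2)
Step 7: +1 fires, +2 burnt (F count now 1)
Step 8: +0 fires, +1 burnt (F count now 0)
Fire out after step 8
Initially T: 18, now '.': 22
Total burnt (originally-T cells now '.'): 15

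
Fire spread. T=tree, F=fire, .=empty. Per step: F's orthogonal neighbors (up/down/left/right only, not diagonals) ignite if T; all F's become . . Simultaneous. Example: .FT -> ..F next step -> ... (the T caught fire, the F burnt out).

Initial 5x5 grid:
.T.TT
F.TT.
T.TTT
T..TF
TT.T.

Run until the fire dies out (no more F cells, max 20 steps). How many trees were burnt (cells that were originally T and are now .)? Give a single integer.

Answer: 13

Derivation:
Step 1: +3 fires, +2 burnt (F count now 3)
Step 2: +3 fires, +3 burnt (F count now 3)
Step 3: +3 fires, +3 burnt (F count now 3)
Step 4: +3 fires, +3 burnt (F count now 3)
Step 5: +1 fires, +3 burnt (F count now 1)
Step 6: +0 fires, +1 burnt (F count now 0)
Fire out after step 6
Initially T: 14, now '.': 24
Total burnt (originally-T cells now '.'): 13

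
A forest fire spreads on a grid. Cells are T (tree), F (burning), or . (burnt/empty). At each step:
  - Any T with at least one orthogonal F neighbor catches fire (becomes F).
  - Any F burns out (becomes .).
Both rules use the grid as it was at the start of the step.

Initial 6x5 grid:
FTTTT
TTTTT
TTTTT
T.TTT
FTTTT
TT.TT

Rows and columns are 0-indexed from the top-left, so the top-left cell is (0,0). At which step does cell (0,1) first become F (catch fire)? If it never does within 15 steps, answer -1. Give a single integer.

Step 1: cell (0,1)='F' (+5 fires, +2 burnt)
  -> target ignites at step 1
Step 2: cell (0,1)='.' (+5 fires, +5 burnt)
Step 3: cell (0,1)='.' (+5 fires, +5 burnt)
Step 4: cell (0,1)='.' (+6 fires, +5 burnt)
Step 5: cell (0,1)='.' (+4 fires, +6 burnt)
Step 6: cell (0,1)='.' (+1 fires, +4 burnt)
Step 7: cell (0,1)='.' (+0 fires, +1 burnt)
  fire out at step 7

1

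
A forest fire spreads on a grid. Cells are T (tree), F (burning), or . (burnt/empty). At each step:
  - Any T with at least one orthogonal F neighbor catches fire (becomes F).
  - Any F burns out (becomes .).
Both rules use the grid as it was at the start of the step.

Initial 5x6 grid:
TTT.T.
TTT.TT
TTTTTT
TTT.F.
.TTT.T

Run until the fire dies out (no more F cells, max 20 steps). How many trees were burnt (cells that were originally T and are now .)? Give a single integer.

Step 1: +1 fires, +1 burnt (F count now 1)
Step 2: +3 fires, +1 burnt (F count now 3)
Step 3: +3 fires, +3 burnt (F count now 3)
Step 4: +3 fires, +3 burnt (F count now 3)
Step 5: +5 fires, +3 burnt (F count now 5)
Step 6: +5 fires, +5 burnt (F count now 5)
Step 7: +1 fires, +5 burnt (F count now 1)
Step 8: +0 fires, +1 burnt (F count now 0)
Fire out after step 8
Initially T: 22, now '.': 29
Total burnt (originally-T cells now '.'): 21

Answer: 21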